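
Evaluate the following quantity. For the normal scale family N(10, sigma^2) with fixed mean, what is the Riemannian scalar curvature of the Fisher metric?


This family has a single free parameter, so its statistical manifold
is 1-dimensional. The Riemann curvature tensor of any 1-dimensional
Riemannian manifold vanishes identically, so R = 0.

0


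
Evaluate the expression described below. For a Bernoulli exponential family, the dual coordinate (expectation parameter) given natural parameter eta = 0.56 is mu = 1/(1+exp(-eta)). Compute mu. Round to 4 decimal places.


Dual coordinate (expectation parameter) for Bernoulli:
mu = 1/(1+exp(-eta)).
eta = 0.56.
exp(-eta) = exp(-0.56) = 0.571209.
mu = 1/(1+0.571209) = 0.6365

0.6365


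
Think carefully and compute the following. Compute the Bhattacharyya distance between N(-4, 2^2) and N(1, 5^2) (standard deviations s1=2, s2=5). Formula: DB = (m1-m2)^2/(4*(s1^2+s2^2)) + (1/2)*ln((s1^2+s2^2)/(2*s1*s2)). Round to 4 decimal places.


Bhattacharyya distance between two Gaussians:
DB = (m1-m2)^2/(4*(s1^2+s2^2)) + (1/2)*ln((s1^2+s2^2)/(2*s1*s2)).
(m1-m2)^2 = (-5)^2 = 25.
s1^2+s2^2 = 4 + 25 = 29.
term1 = 25/116 = 0.215517.
term2 = 0.5*ln(29/20.0) = 0.185782.
DB = 0.215517 + 0.185782 = 0.4013

0.4013


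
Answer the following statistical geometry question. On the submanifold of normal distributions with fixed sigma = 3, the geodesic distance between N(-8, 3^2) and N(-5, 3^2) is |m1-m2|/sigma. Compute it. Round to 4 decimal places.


On the fixed-variance normal subfamily, geodesic distance = |m1-m2|/sigma.
|-8 - -5| = 3.
sigma = 3.
d = 3/3 = 1.0000

1.0000


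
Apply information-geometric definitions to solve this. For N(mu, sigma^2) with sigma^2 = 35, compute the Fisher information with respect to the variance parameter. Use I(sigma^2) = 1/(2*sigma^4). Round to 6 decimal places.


Fisher information for variance: I(sigma^2) = 1/(2*sigma^4).
sigma^2 = 35, so sigma^4 = 1225.
I = 1/(2*1225) = 1/2450 = 0.000408

0.000408


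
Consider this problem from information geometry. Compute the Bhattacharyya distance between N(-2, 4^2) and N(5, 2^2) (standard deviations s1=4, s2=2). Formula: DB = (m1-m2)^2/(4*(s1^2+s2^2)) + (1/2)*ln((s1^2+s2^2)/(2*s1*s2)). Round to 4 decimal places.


Bhattacharyya distance between two Gaussians:
DB = (m1-m2)^2/(4*(s1^2+s2^2)) + (1/2)*ln((s1^2+s2^2)/(2*s1*s2)).
(m1-m2)^2 = (-7)^2 = 49.
s1^2+s2^2 = 16 + 4 = 20.
term1 = 49/80 = 0.6125.
term2 = 0.5*ln(20/16.0) = 0.111572.
DB = 0.6125 + 0.111572 = 0.7241

0.7241


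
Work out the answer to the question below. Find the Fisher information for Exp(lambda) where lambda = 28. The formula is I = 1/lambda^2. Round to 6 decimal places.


Fisher information for exponential: I(lambda) = 1/lambda^2.
lambda = 28, lambda^2 = 784.
I = 1/784 = 0.001276

0.001276


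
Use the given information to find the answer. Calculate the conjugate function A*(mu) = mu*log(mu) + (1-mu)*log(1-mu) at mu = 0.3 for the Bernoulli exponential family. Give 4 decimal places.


Legendre transform for Bernoulli:
A*(mu) = mu*log(mu) + (1-mu)*log(1-mu).
mu = 0.3, 1-mu = 0.7.
mu*log(mu) = 0.3*log(0.3) = -0.361192.
(1-mu)*log(1-mu) = 0.7*log(0.7) = -0.249672.
A* = -0.361192 + -0.249672 = -0.6109

-0.6109


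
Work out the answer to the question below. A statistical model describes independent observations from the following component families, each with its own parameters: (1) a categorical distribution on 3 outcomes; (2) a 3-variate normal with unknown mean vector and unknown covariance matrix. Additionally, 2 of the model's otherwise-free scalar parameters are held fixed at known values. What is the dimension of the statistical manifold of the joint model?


The dimension of a statistical manifold equals the number of free
(independent) real parameters of the model. For a product of independent
blocks the parameter counts add.
- categorical on 3 outcomes (probabilities sum to 1): 3-1 = 2.
- 3-variate normal: 3 (mean) + 3*4/2 = 6 (symmetric covariance) = 9.
Total = 2 + 9 = 11.
2 parameter(s) fixed at known values: 11 - 2 = 9.
Dimension = 9

9


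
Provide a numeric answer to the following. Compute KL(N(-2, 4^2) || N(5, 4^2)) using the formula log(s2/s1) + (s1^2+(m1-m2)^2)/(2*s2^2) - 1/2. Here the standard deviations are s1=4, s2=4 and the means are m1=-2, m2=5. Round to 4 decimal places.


KL divergence between normal distributions:
KL = log(s2/s1) + (s1^2 + (m1-m2)^2)/(2*s2^2) - 1/2.
log(4/4) = 0.0.
(4^2 + (-2-5)^2)/(2*4^2) = (16 + 49)/32 = 2.03125.
KL = 0.0 + 2.03125 - 0.5 = 1.5313

1.5313


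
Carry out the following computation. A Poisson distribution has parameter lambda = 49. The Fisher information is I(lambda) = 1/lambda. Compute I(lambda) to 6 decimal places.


Fisher information for Poisson: I(lambda) = 1/lambda.
lambda = 49.
I(lambda) = 1/49 = 0.020408

0.020408


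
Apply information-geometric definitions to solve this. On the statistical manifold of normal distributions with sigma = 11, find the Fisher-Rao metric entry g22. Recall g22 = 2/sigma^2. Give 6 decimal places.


For the 2-parameter normal family, the Fisher metric has:
  g11 = 1/sigma^2, g22 = 2/sigma^2.
sigma = 11, sigma^2 = 121.
g22 = 0.016529

0.016529


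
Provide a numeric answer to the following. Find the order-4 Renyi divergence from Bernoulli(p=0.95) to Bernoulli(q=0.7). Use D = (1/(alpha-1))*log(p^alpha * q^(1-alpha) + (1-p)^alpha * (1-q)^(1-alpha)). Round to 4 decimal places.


Renyi divergence of order alpha between Bernoulli distributions:
D = (1/(alpha-1))*log(p^alpha * q^(1-alpha) + (1-p)^alpha * (1-q)^(1-alpha)).
alpha = 4, p = 0.95, q = 0.7.
p^alpha * q^(1-alpha) = 0.95^4 * 0.7^-3 = 2.374654.
(1-p)^alpha * (1-q)^(1-alpha) = 0.05^4 * 0.3^-3 = 0.000231.
sum = 2.374654 + 0.000231 = 2.374885.
D = (1/3)*log(2.374885) = 0.2883

0.2883


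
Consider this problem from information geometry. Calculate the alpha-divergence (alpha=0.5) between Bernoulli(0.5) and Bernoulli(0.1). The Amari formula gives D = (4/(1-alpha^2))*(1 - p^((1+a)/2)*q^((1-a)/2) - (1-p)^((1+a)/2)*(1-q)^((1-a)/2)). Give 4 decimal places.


Amari alpha-divergence:
D = (4/(1-alpha^2))*(1 - p^((1+a)/2)*q^((1-a)/2) - (1-p)^((1+a)/2)*(1-q)^((1-a)/2)).
alpha = 0.5, p = 0.5, q = 0.1.
e1 = (1+alpha)/2 = 0.75, e2 = (1-alpha)/2 = 0.25.
t1 = p^e1 * q^e2 = 0.5^0.75 * 0.1^0.25 = 0.33437.
t2 = (1-p)^e1 * (1-q)^e2 = 0.5^0.75 * 0.9^0.25 = 0.579146.
4/(1-alpha^2) = 5.333333.
D = 5.333333*(1 - 0.33437 - 0.579146) = 0.4612

0.4612


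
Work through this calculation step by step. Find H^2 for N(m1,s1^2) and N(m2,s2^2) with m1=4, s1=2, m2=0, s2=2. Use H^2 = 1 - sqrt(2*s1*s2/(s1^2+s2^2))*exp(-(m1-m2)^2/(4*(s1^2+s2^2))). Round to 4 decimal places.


Squared Hellinger distance for Gaussians:
H^2 = 1 - sqrt(2*s1*s2/(s1^2+s2^2)) * exp(-(m1-m2)^2/(4*(s1^2+s2^2))).
s1^2 = 4, s2^2 = 4, s1^2+s2^2 = 8.
sqrt(2*2*2/(8)) = 1.0.
(m1-m2)^2 = (4)^2 = 16.
exp(-16/(4*8)) = exp(-0.5) = 0.606531.
H^2 = 1 - 1.0*0.606531 = 0.3935

0.3935


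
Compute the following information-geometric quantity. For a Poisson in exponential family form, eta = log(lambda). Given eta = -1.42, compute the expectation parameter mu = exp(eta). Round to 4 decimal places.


Expectation parameter for Poisson exponential family:
mu = exp(eta).
eta = -1.42.
mu = exp(-1.42) = 0.2417

0.2417


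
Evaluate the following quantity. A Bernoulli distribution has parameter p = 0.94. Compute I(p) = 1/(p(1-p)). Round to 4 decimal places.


For Bernoulli(p), Fisher information is I(p) = 1/(p*(1-p)).
p = 0.94, 1-p = 0.06.
p*(1-p) = 0.0564.
I(p) = 1/0.0564 = 17.7305

17.7305


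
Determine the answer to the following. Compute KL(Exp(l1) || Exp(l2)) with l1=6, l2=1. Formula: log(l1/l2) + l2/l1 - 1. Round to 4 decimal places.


KL divergence for exponential family:
KL = log(l1/l2) + l2/l1 - 1.
log(6/1) = 1.791759.
1/6 = 0.166667.
KL = 1.791759 + 0.166667 - 1 = 0.9584

0.9584


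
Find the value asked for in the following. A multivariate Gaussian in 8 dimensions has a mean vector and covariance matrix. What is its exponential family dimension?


Exponential family dimension calculation:
For 8-dim MVN: mean has 8 params, covariance has 8*9/2 = 36 unique entries.
Total dim = 8 + 36 = 44.

44


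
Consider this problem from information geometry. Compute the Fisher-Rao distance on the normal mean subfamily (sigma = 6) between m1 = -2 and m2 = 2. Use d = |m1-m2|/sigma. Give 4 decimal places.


On the fixed-variance normal subfamily, geodesic distance = |m1-m2|/sigma.
|-2 - 2| = 4.
sigma = 6.
d = 4/6 = 0.6667

0.6667


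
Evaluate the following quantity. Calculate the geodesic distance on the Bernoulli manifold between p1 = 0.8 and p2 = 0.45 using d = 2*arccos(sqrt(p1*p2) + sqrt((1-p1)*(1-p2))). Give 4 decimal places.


Geodesic distance on Bernoulli manifold:
d(p1,p2) = 2*arccos(sqrt(p1*p2) + sqrt((1-p1)*(1-p2))).
sqrt(p1*p2) = sqrt(0.8*0.45) = 0.6.
sqrt((1-p1)*(1-p2)) = sqrt(0.2*0.55) = 0.331662.
arg = 0.6 + 0.331662 = 0.931662.
d = 2*arccos(0.931662) = 0.7437

0.7437


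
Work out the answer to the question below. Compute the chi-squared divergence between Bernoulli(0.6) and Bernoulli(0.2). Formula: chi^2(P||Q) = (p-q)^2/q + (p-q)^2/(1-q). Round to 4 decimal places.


Chi-squared divergence between Bernoulli distributions:
chi^2 = (p-q)^2/q + (p-q)^2/(1-q).
p = 0.6, q = 0.2, p-q = 0.4.
(p-q)^2 = 0.16.
term1 = 0.16/0.2 = 0.8.
term2 = 0.16/0.8 = 0.2.
chi^2 = 0.8 + 0.2 = 1.0000

1.0000


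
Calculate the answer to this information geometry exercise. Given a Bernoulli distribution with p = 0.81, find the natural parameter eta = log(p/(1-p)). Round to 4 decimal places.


Natural parameter for Bernoulli: eta = log(p/(1-p)).
p = 0.81, 1-p = 0.19.
p/(1-p) = 4.263158.
eta = log(4.263158) = 1.4500

1.4500


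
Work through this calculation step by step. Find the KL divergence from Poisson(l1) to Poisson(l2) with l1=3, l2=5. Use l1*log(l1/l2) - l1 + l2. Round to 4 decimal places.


KL divergence for Poisson:
KL = l1*log(l1/l2) - l1 + l2.
l1 = 3, l2 = 5.
log(3/5) = -0.510826.
l1*log(l1/l2) = 3 * -0.510826 = -1.532477.
KL = -1.532477 - 3 + 5 = 0.4675

0.4675


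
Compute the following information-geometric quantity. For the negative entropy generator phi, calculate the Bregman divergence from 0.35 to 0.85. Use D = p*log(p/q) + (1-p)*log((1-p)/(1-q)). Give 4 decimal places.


Bregman divergence with negative entropy generator:
D = p*log(p/q) + (1-p)*log((1-p)/(1-q)).
p = 0.35, q = 0.85.
p*log(p/q) = 0.35*log(0.35/0.85) = -0.310556.
(1-p)*log((1-p)/(1-q)) = 0.65*log(0.65/0.15) = 0.953119.
D = -0.310556 + 0.953119 = 0.6426

0.6426


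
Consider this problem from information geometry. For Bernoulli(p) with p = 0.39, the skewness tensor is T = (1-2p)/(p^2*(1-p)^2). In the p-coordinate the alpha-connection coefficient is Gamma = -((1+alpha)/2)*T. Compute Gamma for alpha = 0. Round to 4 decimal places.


Skewness (Amari-Chentsov) tensor: T = (1-2p)/(p^2*(1-p)^2).
p = 0.39, 1-2p = 0.22, p^2 = 0.1521, (1-p)^2 = 0.3721.
T = 0.22/(0.1521 * 0.3721) = 3.887172.
In the p-coordinate, Gamma^(alpha) = Gamma^(0) - (alpha/2)*T with Gamma^(0) = (1/2)*g'(p) = -T/2,
so Gamma^(alpha) = -((1+alpha)/2)*T.
alpha = 0, -(1+alpha)/2 = -0.5.
Gamma = -0.5 * 3.887172 = -1.9436

-1.9436


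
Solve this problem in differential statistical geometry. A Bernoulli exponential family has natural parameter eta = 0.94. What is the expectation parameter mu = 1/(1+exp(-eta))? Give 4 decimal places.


Dual coordinate (expectation parameter) for Bernoulli:
mu = 1/(1+exp(-eta)).
eta = 0.94.
exp(-eta) = exp(-0.94) = 0.390628.
mu = 1/(1+0.390628) = 0.7191

0.7191


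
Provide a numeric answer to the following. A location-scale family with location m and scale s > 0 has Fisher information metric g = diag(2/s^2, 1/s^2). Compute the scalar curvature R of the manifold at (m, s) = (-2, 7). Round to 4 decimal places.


The metric has the form g = (A dm^2 + B ds^2)/s^2 with A = 2, B = 1.
Substitute u = sqrt(A/B)*m: g = B*(du^2 + ds^2)/s^2, i.e. B times the
Poincare upper half-plane metric, which has constant Gaussian curvature -1.
Scaling a 2D metric by a constant c divides the Gaussian curvature by c,
so K = -1/B = -1/(1) = -1.0000 everywhere (the point (m, s) = (-2, 7) is irrelevant:
the curvature is constant).
Scalar curvature in dimension 2: R = 2K = -2/(1) = -2.0000.

-2.0000


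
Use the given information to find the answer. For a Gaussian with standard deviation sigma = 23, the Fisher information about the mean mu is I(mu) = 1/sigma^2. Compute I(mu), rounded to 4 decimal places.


The Fisher information for the mean of a normal distribution is I(mu) = 1/sigma^2.
sigma = 23, so sigma^2 = 529.
I(mu) = 1/529 = 0.0019

0.0019


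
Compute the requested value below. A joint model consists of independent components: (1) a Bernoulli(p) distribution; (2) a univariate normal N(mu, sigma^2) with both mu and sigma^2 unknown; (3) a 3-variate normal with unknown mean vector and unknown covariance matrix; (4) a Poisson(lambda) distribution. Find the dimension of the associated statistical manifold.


The dimension of a statistical manifold equals the number of free
(independent) real parameters of the model. For a product of independent
blocks the parameter counts add.
- Bernoulli (p): 1.
- normal (mu, sigma^2): 2.
- 3-variate normal: 3 (mean) + 3*4/2 = 6 (symmetric covariance) = 9.
- Poisson (lambda): 1.
Total = 1 + 2 + 9 + 1 = 13.
Dimension = 13

13


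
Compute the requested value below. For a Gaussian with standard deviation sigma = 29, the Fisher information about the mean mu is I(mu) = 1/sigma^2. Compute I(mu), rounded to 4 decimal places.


The Fisher information for the mean of a normal distribution is I(mu) = 1/sigma^2.
sigma = 29, so sigma^2 = 841.
I(mu) = 1/841 = 0.0012

0.0012


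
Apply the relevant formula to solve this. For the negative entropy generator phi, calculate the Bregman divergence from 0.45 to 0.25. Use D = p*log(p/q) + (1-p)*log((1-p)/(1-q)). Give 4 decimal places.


Bregman divergence with negative entropy generator:
D = p*log(p/q) + (1-p)*log((1-p)/(1-q)).
p = 0.45, q = 0.25.
p*log(p/q) = 0.45*log(0.45/0.25) = 0.264504.
(1-p)*log((1-p)/(1-q)) = 0.55*log(0.55/0.75) = -0.170585.
D = 0.264504 + -0.170585 = 0.0939

0.0939


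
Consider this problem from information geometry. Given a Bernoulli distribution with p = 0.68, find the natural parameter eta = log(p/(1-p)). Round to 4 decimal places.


Natural parameter for Bernoulli: eta = log(p/(1-p)).
p = 0.68, 1-p = 0.32.
p/(1-p) = 2.125.
eta = log(2.125) = 0.7538

0.7538


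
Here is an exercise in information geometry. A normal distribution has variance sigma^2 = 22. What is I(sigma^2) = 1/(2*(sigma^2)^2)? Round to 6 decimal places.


Fisher information for variance: I(sigma^2) = 1/(2*sigma^4).
sigma^2 = 22, so sigma^4 = 484.
I = 1/(2*484) = 1/968 = 0.001033

0.001033


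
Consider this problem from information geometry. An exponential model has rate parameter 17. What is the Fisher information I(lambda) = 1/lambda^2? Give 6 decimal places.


Fisher information for exponential: I(lambda) = 1/lambda^2.
lambda = 17, lambda^2 = 289.
I = 1/289 = 0.003460

0.003460


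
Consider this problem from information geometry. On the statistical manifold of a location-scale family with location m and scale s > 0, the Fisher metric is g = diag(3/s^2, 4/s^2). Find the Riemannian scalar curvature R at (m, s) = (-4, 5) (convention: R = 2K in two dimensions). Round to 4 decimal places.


The metric has the form g = (A dm^2 + B ds^2)/s^2 with A = 3, B = 4.
Substitute u = sqrt(A/B)*m: g = B*(du^2 + ds^2)/s^2, i.e. B times the
Poincare upper half-plane metric, which has constant Gaussian curvature -1.
Scaling a 2D metric by a constant c divides the Gaussian curvature by c,
so K = -1/B = -1/(4) = -0.2500 everywhere (the point (m, s) = (-4, 5) is irrelevant:
the curvature is constant).
Scalar curvature in dimension 2: R = 2K = -2/(4) = -0.5000.

-0.5000


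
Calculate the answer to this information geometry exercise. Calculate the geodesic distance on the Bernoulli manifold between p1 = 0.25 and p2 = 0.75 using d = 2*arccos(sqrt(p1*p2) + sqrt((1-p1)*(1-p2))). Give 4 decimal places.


Geodesic distance on Bernoulli manifold:
d(p1,p2) = 2*arccos(sqrt(p1*p2) + sqrt((1-p1)*(1-p2))).
sqrt(p1*p2) = sqrt(0.25*0.75) = 0.433013.
sqrt((1-p1)*(1-p2)) = sqrt(0.75*0.25) = 0.433013.
arg = 0.433013 + 0.433013 = 0.866025.
d = 2*arccos(0.866025) = 1.0472

1.0472


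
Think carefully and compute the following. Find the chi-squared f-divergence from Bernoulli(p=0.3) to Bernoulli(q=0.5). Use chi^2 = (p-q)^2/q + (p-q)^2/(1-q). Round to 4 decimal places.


Chi-squared divergence between Bernoulli distributions:
chi^2 = (p-q)^2/q + (p-q)^2/(1-q).
p = 0.3, q = 0.5, p-q = -0.2.
(p-q)^2 = 0.04.
term1 = 0.04/0.5 = 0.08.
term2 = 0.04/0.5 = 0.08.
chi^2 = 0.08 + 0.08 = 0.1600

0.1600


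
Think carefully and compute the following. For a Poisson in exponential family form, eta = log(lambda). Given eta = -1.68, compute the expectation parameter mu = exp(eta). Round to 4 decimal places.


Expectation parameter for Poisson exponential family:
mu = exp(eta).
eta = -1.68.
mu = exp(-1.68) = 0.1864

0.1864


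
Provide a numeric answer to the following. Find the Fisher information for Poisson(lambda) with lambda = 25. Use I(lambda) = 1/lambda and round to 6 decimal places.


Fisher information for Poisson: I(lambda) = 1/lambda.
lambda = 25.
I(lambda) = 1/25 = 0.040000

0.040000


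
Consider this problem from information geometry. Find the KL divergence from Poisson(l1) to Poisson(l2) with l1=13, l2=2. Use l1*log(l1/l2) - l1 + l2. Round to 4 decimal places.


KL divergence for Poisson:
KL = l1*log(l1/l2) - l1 + l2.
l1 = 13, l2 = 2.
log(13/2) = 1.871802.
l1*log(l1/l2) = 13 * 1.871802 = 24.333428.
KL = 24.333428 - 13 + 2 = 13.3334

13.3334


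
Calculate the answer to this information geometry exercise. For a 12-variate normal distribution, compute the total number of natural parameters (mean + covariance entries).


Exponential family dimension calculation:
For 12-dim MVN: mean has 12 params, covariance has 12*13/2 = 78 unique entries.
Total dim = 12 + 78 = 90.

90


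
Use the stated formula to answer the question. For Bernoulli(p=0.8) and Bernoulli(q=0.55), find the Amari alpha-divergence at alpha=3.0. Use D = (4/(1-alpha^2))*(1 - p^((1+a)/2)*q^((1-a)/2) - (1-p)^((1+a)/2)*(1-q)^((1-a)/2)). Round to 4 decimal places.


Amari alpha-divergence:
D = (4/(1-alpha^2))*(1 - p^((1+a)/2)*q^((1-a)/2) - (1-p)^((1+a)/2)*(1-q)^((1-a)/2)).
alpha = 3.0, p = 0.8, q = 0.55.
e1 = (1+alpha)/2 = 2.0, e2 = (1-alpha)/2 = -1.0.
t1 = p^e1 * q^e2 = 0.8^2.0 * 0.55^-1.0 = 1.163636.
t2 = (1-p)^e1 * (1-q)^e2 = 0.2^2.0 * 0.45^-1.0 = 0.088889.
4/(1-alpha^2) = -0.5.
D = -0.5*(1 - 1.163636 - 0.088889) = 0.1263

0.1263


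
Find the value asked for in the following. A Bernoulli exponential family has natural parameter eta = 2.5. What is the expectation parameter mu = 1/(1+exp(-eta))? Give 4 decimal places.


Dual coordinate (expectation parameter) for Bernoulli:
mu = 1/(1+exp(-eta)).
eta = 2.5.
exp(-eta) = exp(-2.5) = 0.082085.
mu = 1/(1+0.082085) = 0.9241

0.9241


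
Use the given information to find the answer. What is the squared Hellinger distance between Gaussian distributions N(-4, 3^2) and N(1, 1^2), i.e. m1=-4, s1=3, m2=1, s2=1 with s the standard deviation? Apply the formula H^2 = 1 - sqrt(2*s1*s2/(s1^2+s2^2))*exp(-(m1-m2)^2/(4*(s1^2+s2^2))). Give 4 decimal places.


Squared Hellinger distance for Gaussians:
H^2 = 1 - sqrt(2*s1*s2/(s1^2+s2^2)) * exp(-(m1-m2)^2/(4*(s1^2+s2^2))).
s1^2 = 9, s2^2 = 1, s1^2+s2^2 = 10.
sqrt(2*3*1/(10)) = 0.774597.
(m1-m2)^2 = (-5)^2 = 25.
exp(-25/(4*10)) = exp(-0.625) = 0.535261.
H^2 = 1 - 0.774597*0.535261 = 0.5854

0.5854


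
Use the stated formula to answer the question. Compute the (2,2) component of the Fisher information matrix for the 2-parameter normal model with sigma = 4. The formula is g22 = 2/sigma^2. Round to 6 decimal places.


For the 2-parameter normal family, the Fisher metric has:
  g11 = 1/sigma^2, g22 = 2/sigma^2.
sigma = 4, sigma^2 = 16.
g22 = 0.125000

0.125000


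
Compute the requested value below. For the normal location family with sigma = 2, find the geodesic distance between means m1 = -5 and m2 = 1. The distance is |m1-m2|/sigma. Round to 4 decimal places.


On the fixed-variance normal subfamily, geodesic distance = |m1-m2|/sigma.
|-5 - 1| = 6.
sigma = 2.
d = 6/2 = 3.0000

3.0000


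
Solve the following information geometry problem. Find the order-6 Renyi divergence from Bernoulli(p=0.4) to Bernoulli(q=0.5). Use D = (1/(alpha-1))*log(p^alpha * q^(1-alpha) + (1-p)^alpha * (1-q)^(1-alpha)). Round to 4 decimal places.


Renyi divergence of order alpha between Bernoulli distributions:
D = (1/(alpha-1))*log(p^alpha * q^(1-alpha) + (1-p)^alpha * (1-q)^(1-alpha)).
alpha = 6, p = 0.4, q = 0.5.
p^alpha * q^(1-alpha) = 0.4^6 * 0.5^-5 = 0.131072.
(1-p)^alpha * (1-q)^(1-alpha) = 0.6^6 * 0.5^-5 = 1.492992.
sum = 0.131072 + 1.492992 = 1.624064.
D = (1/5)*log(1.624064) = 0.0970

0.0970


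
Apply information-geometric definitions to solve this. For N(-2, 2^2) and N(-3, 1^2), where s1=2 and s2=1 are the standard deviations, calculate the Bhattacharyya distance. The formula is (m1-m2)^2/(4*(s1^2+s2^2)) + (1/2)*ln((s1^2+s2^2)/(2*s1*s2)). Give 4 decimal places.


Bhattacharyya distance between two Gaussians:
DB = (m1-m2)^2/(4*(s1^2+s2^2)) + (1/2)*ln((s1^2+s2^2)/(2*s1*s2)).
(m1-m2)^2 = (1)^2 = 1.
s1^2+s2^2 = 4 + 1 = 5.
term1 = 1/20 = 0.05.
term2 = 0.5*ln(5/4.0) = 0.111572.
DB = 0.05 + 0.111572 = 0.1616

0.1616


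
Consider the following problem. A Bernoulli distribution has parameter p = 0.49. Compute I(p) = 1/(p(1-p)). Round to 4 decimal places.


For Bernoulli(p), Fisher information is I(p) = 1/(p*(1-p)).
p = 0.49, 1-p = 0.51.
p*(1-p) = 0.2499.
I(p) = 1/0.2499 = 4.0016

4.0016


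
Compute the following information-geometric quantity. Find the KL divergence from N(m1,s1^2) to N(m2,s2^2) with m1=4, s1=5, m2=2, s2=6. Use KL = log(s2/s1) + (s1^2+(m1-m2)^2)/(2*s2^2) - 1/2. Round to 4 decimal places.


KL divergence between normal distributions:
KL = log(s2/s1) + (s1^2 + (m1-m2)^2)/(2*s2^2) - 1/2.
log(6/5) = 0.182322.
(5^2 + (4-2)^2)/(2*6^2) = (25 + 4)/72 = 0.402778.
KL = 0.182322 + 0.402778 - 0.5 = 0.0851

0.0851


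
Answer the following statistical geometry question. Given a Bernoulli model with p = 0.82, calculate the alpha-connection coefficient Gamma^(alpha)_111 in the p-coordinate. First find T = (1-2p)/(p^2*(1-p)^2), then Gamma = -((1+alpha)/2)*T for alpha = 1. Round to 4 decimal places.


Skewness (Amari-Chentsov) tensor: T = (1-2p)/(p^2*(1-p)^2).
p = 0.82, 1-2p = -0.64, p^2 = 0.6724, (1-p)^2 = 0.0324.
T = -0.64/(0.6724 * 0.0324) = -29.376988.
In the p-coordinate, Gamma^(alpha) = Gamma^(0) - (alpha/2)*T with Gamma^(0) = (1/2)*g'(p) = -T/2,
so Gamma^(alpha) = -((1+alpha)/2)*T.
alpha = 1, -(1+alpha)/2 = -1.0.
Gamma = -1.0 * -29.376988 = 29.3770

29.3770


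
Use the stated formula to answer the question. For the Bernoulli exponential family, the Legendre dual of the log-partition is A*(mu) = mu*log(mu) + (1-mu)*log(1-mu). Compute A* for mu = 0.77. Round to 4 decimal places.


Legendre transform for Bernoulli:
A*(mu) = mu*log(mu) + (1-mu)*log(1-mu).
mu = 0.77, 1-mu = 0.23.
mu*log(mu) = 0.77*log(0.77) = -0.201251.
(1-mu)*log(1-mu) = 0.23*log(0.23) = -0.338025.
A* = -0.201251 + -0.338025 = -0.5393

-0.5393


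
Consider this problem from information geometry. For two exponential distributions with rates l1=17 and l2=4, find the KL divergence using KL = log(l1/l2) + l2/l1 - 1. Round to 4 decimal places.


KL divergence for exponential family:
KL = log(l1/l2) + l2/l1 - 1.
log(17/4) = 1.446919.
4/17 = 0.235294.
KL = 1.446919 + 0.235294 - 1 = 0.6822

0.6822


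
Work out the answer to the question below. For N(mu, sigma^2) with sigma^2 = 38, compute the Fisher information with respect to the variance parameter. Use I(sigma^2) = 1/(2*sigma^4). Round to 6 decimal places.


Fisher information for variance: I(sigma^2) = 1/(2*sigma^4).
sigma^2 = 38, so sigma^4 = 1444.
I = 1/(2*1444) = 1/2888 = 0.000346

0.000346


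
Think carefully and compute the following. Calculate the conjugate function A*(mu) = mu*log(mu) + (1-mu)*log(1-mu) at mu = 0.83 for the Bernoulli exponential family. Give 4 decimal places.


Legendre transform for Bernoulli:
A*(mu) = mu*log(mu) + (1-mu)*log(1-mu).
mu = 0.83, 1-mu = 0.17.
mu*log(mu) = 0.83*log(0.83) = -0.154654.
(1-mu)*log(1-mu) = 0.17*log(0.17) = -0.301233.
A* = -0.154654 + -0.301233 = -0.4559

-0.4559


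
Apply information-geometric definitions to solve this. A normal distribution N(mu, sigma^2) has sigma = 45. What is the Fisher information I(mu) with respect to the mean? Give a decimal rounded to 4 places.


The Fisher information for the mean of a normal distribution is I(mu) = 1/sigma^2.
sigma = 45, so sigma^2 = 2025.
I(mu) = 1/2025 = 0.0005

0.0005


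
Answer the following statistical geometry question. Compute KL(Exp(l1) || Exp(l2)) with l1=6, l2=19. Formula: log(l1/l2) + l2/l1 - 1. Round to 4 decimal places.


KL divergence for exponential family:
KL = log(l1/l2) + l2/l1 - 1.
log(6/19) = -1.15268.
19/6 = 3.166667.
KL = -1.15268 + 3.166667 - 1 = 1.0140

1.0140


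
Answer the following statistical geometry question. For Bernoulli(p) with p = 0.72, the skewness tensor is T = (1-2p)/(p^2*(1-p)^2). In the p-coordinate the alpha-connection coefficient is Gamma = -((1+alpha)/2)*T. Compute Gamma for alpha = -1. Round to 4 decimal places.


Skewness (Amari-Chentsov) tensor: T = (1-2p)/(p^2*(1-p)^2).
p = 0.72, 1-2p = -0.44, p^2 = 0.5184, (1-p)^2 = 0.0784.
T = -0.44/(0.5184 * 0.0784) = -10.82609.
In the p-coordinate, Gamma^(alpha) = Gamma^(0) - (alpha/2)*T with Gamma^(0) = (1/2)*g'(p) = -T/2,
so Gamma^(alpha) = -((1+alpha)/2)*T.
alpha = -1, -(1+alpha)/2 = 0.0.
Gamma = 0.0 * -10.82609 = 0.0000

0.0000


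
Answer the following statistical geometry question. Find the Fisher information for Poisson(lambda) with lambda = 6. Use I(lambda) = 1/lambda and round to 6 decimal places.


Fisher information for Poisson: I(lambda) = 1/lambda.
lambda = 6.
I(lambda) = 1/6 = 0.166667

0.166667


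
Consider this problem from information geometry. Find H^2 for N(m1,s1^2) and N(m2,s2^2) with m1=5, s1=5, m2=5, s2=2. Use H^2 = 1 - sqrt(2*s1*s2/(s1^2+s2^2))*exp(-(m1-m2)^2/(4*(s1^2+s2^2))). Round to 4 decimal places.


Squared Hellinger distance for Gaussians:
H^2 = 1 - sqrt(2*s1*s2/(s1^2+s2^2)) * exp(-(m1-m2)^2/(4*(s1^2+s2^2))).
s1^2 = 25, s2^2 = 4, s1^2+s2^2 = 29.
sqrt(2*5*2/(29)) = 0.830455.
(m1-m2)^2 = (0)^2 = 0.
exp(-0/(4*29)) = exp(0.0) = 1.0.
H^2 = 1 - 0.830455*1.0 = 0.1695

0.1695


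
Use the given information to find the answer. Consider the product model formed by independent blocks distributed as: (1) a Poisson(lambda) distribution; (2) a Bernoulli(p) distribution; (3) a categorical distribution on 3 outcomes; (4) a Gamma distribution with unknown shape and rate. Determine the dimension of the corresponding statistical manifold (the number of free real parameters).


The dimension of a statistical manifold equals the number of free
(independent) real parameters of the model. For a product of independent
blocks the parameter counts add.
- Poisson (lambda): 1.
- Bernoulli (p): 1.
- categorical on 3 outcomes (probabilities sum to 1): 3-1 = 2.
- Gamma (shape, rate): 2.
Total = 1 + 1 + 2 + 2 = 6.
Dimension = 6

6


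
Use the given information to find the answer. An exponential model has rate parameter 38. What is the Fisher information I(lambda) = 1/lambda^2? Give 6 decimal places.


Fisher information for exponential: I(lambda) = 1/lambda^2.
lambda = 38, lambda^2 = 1444.
I = 1/1444 = 0.000693

0.000693


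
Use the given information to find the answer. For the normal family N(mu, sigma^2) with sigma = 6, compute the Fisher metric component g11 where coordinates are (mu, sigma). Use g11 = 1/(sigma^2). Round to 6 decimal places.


For the 2-parameter normal family, the Fisher metric has:
  g11 = 1/sigma^2, g22 = 2/sigma^2.
sigma = 6, sigma^2 = 36.
g11 = 0.027778

0.027778


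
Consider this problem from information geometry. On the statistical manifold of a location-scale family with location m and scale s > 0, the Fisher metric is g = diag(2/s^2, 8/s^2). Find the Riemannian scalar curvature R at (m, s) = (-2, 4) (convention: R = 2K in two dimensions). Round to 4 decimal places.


The metric has the form g = (A dm^2 + B ds^2)/s^2 with A = 2, B = 8.
Substitute u = sqrt(A/B)*m: g = B*(du^2 + ds^2)/s^2, i.e. B times the
Poincare upper half-plane metric, which has constant Gaussian curvature -1.
Scaling a 2D metric by a constant c divides the Gaussian curvature by c,
so K = -1/B = -1/(8) = -0.1250 everywhere (the point (m, s) = (-2, 4) is irrelevant:
the curvature is constant).
Scalar curvature in dimension 2: R = 2K = -2/(8) = -0.2500.

-0.2500


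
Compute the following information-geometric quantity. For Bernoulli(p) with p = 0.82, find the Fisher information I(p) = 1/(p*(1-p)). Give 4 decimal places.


For Bernoulli(p), Fisher information is I(p) = 1/(p*(1-p)).
p = 0.82, 1-p = 0.18.
p*(1-p) = 0.1476.
I(p) = 1/0.1476 = 6.7751

6.7751


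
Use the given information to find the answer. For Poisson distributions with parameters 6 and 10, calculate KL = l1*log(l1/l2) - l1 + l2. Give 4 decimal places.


KL divergence for Poisson:
KL = l1*log(l1/l2) - l1 + l2.
l1 = 6, l2 = 10.
log(6/10) = -0.510826.
l1*log(l1/l2) = 6 * -0.510826 = -3.064954.
KL = -3.064954 - 6 + 10 = 0.9350

0.9350


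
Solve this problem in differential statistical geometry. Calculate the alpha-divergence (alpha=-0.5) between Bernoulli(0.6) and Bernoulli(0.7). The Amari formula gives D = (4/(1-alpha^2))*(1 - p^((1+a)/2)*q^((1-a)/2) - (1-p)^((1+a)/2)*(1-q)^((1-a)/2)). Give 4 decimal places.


Amari alpha-divergence:
D = (4/(1-alpha^2))*(1 - p^((1+a)/2)*q^((1-a)/2) - (1-p)^((1+a)/2)*(1-q)^((1-a)/2)).
alpha = -0.5, p = 0.6, q = 0.7.
e1 = (1+alpha)/2 = 0.25, e2 = (1-alpha)/2 = 0.75.
t1 = p^e1 * q^e2 = 0.6^0.25 * 0.7^0.75 = 0.673537.
t2 = (1-p)^e1 * (1-q)^e2 = 0.4^0.25 * 0.3^0.75 = 0.322371.
4/(1-alpha^2) = 5.333333.
D = 5.333333*(1 - 0.673537 - 0.322371) = 0.0218

0.0218


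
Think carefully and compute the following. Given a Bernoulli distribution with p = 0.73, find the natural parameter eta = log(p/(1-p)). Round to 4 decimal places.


Natural parameter for Bernoulli: eta = log(p/(1-p)).
p = 0.73, 1-p = 0.27.
p/(1-p) = 2.703704.
eta = log(2.703704) = 0.9946

0.9946


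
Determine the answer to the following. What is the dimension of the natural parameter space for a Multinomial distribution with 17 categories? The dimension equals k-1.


Exponential family dimension calculation:
For Multinomial with k=17 categories, dim = k-1 = 16.

16


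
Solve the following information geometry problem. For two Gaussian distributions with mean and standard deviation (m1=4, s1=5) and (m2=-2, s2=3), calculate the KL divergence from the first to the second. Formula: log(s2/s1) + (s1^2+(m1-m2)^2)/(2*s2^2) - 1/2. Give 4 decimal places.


KL divergence between normal distributions:
KL = log(s2/s1) + (s1^2 + (m1-m2)^2)/(2*s2^2) - 1/2.
log(3/5) = -0.510826.
(5^2 + (4--2)^2)/(2*3^2) = (25 + 36)/18 = 3.388889.
KL = -0.510826 + 3.388889 - 0.5 = 2.3781

2.3781


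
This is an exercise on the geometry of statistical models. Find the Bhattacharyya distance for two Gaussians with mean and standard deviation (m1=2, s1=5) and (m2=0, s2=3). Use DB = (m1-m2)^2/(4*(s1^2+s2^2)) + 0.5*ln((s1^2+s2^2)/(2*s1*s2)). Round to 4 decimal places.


Bhattacharyya distance between two Gaussians:
DB = (m1-m2)^2/(4*(s1^2+s2^2)) + (1/2)*ln((s1^2+s2^2)/(2*s1*s2)).
(m1-m2)^2 = (2)^2 = 4.
s1^2+s2^2 = 25 + 9 = 34.
term1 = 4/136 = 0.029412.
term2 = 0.5*ln(34/30.0) = 0.062582.
DB = 0.029412 + 0.062582 = 0.0920

0.0920


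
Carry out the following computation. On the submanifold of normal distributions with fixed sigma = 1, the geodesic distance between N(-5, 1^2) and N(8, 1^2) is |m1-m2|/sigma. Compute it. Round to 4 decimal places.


On the fixed-variance normal subfamily, geodesic distance = |m1-m2|/sigma.
|-5 - 8| = 13.
sigma = 1.
d = 13/1 = 13.0000

13.0000


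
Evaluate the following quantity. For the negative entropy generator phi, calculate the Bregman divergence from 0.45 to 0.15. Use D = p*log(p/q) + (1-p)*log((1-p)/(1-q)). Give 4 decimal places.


Bregman divergence with negative entropy generator:
D = p*log(p/q) + (1-p)*log((1-p)/(1-q)).
p = 0.45, q = 0.15.
p*log(p/q) = 0.45*log(0.45/0.15) = 0.494376.
(1-p)*log((1-p)/(1-q)) = 0.55*log(0.55/0.85) = -0.239425.
D = 0.494376 + -0.239425 = 0.2550

0.2550


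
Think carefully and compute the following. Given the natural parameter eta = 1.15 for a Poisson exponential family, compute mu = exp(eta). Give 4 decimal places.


Expectation parameter for Poisson exponential family:
mu = exp(eta).
eta = 1.15.
mu = exp(1.15) = 3.1582

3.1582


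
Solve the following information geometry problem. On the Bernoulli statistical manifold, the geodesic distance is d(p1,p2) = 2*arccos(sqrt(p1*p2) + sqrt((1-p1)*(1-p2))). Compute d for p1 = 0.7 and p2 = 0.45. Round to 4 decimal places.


Geodesic distance on Bernoulli manifold:
d(p1,p2) = 2*arccos(sqrt(p1*p2) + sqrt((1-p1)*(1-p2))).
sqrt(p1*p2) = sqrt(0.7*0.45) = 0.561249.
sqrt((1-p1)*(1-p2)) = sqrt(0.3*0.55) = 0.406202.
arg = 0.561249 + 0.406202 = 0.967451.
d = 2*arccos(0.967451) = 0.5117

0.5117


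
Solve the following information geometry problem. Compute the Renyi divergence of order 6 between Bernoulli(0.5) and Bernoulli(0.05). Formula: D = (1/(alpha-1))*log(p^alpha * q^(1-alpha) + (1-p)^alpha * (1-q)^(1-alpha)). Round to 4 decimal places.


Renyi divergence of order alpha between Bernoulli distributions:
D = (1/(alpha-1))*log(p^alpha * q^(1-alpha) + (1-p)^alpha * (1-q)^(1-alpha)).
alpha = 6, p = 0.5, q = 0.05.
p^alpha * q^(1-alpha) = 0.5^6 * 0.05^-5 = 50000.0.
(1-p)^alpha * (1-q)^(1-alpha) = 0.5^6 * 0.95^-5 = 0.020193.
sum = 50000.0 + 0.020193 = 50000.020193.
D = (1/5)*log(50000.020193) = 2.1640

2.1640


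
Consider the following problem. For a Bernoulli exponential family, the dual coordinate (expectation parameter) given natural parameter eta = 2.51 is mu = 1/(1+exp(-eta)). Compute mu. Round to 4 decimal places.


Dual coordinate (expectation parameter) for Bernoulli:
mu = 1/(1+exp(-eta)).
eta = 2.51.
exp(-eta) = exp(-2.51) = 0.081268.
mu = 1/(1+0.081268) = 0.9248

0.9248


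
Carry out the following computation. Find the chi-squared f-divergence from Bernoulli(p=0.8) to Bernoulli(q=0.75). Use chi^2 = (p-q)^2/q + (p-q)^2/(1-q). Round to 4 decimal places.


Chi-squared divergence between Bernoulli distributions:
chi^2 = (p-q)^2/q + (p-q)^2/(1-q).
p = 0.8, q = 0.75, p-q = 0.05.
(p-q)^2 = 0.0025.
term1 = 0.0025/0.75 = 0.003333.
term2 = 0.0025/0.25 = 0.01.
chi^2 = 0.003333 + 0.01 = 0.0133

0.0133


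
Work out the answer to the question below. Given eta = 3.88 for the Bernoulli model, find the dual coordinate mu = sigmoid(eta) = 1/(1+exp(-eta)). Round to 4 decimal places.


Dual coordinate (expectation parameter) for Bernoulli:
mu = 1/(1+exp(-eta)).
eta = 3.88.
exp(-eta) = exp(-3.88) = 0.020651.
mu = 1/(1+0.020651) = 0.9798

0.9798


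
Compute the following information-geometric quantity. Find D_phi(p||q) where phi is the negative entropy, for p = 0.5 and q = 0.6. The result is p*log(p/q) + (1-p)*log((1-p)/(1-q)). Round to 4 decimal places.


Bregman divergence with negative entropy generator:
D = p*log(p/q) + (1-p)*log((1-p)/(1-q)).
p = 0.5, q = 0.6.
p*log(p/q) = 0.5*log(0.5/0.6) = -0.091161.
(1-p)*log((1-p)/(1-q)) = 0.5*log(0.5/0.4) = 0.111572.
D = -0.091161 + 0.111572 = 0.0204

0.0204


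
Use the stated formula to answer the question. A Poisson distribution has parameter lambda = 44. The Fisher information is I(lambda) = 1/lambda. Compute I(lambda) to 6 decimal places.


Fisher information for Poisson: I(lambda) = 1/lambda.
lambda = 44.
I(lambda) = 1/44 = 0.022727

0.022727


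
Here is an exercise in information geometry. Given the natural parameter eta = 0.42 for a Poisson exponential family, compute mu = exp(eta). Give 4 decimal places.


Expectation parameter for Poisson exponential family:
mu = exp(eta).
eta = 0.42.
mu = exp(0.42) = 1.5220

1.5220


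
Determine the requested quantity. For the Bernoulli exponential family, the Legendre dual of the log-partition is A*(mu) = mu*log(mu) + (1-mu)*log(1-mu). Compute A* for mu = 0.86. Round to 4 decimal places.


Legendre transform for Bernoulli:
A*(mu) = mu*log(mu) + (1-mu)*log(1-mu).
mu = 0.86, 1-mu = 0.14.
mu*log(mu) = 0.86*log(0.86) = -0.129708.
(1-mu)*log(1-mu) = 0.14*log(0.14) = -0.275256.
A* = -0.129708 + -0.275256 = -0.4050

-0.4050


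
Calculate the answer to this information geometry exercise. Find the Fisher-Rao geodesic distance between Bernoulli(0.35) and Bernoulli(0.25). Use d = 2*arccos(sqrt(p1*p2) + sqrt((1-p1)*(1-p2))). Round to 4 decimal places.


Geodesic distance on Bernoulli manifold:
d(p1,p2) = 2*arccos(sqrt(p1*p2) + sqrt((1-p1)*(1-p2))).
sqrt(p1*p2) = sqrt(0.35*0.25) = 0.295804.
sqrt((1-p1)*(1-p2)) = sqrt(0.65*0.75) = 0.698212.
arg = 0.295804 + 0.698212 = 0.994016.
d = 2*arccos(0.994016) = 0.2189

0.2189


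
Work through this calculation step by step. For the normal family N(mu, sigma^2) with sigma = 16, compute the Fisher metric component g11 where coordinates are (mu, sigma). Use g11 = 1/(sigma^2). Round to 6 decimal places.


For the 2-parameter normal family, the Fisher metric has:
  g11 = 1/sigma^2, g22 = 2/sigma^2.
sigma = 16, sigma^2 = 256.
g11 = 0.003906

0.003906


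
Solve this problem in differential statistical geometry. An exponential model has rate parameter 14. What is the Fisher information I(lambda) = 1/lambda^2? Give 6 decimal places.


Fisher information for exponential: I(lambda) = 1/lambda^2.
lambda = 14, lambda^2 = 196.
I = 1/196 = 0.005102

0.005102


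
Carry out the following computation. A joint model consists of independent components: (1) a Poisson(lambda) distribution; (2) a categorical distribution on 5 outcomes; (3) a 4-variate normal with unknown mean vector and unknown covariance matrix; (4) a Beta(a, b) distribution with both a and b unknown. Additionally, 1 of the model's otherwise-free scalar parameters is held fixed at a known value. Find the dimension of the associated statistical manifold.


The dimension of a statistical manifold equals the number of free
(independent) real parameters of the model. For a product of independent
blocks the parameter counts add.
- Poisson (lambda): 1.
- categorical on 5 outcomes (probabilities sum to 1): 5-1 = 4.
- 4-variate normal: 4 (mean) + 4*5/2 = 10 (symmetric covariance) = 14.
- Beta (a, b): 2.
Total = 1 + 4 + 14 + 2 = 21.
1 parameter(s) fixed at known values: 21 - 1 = 20.
Dimension = 20

20


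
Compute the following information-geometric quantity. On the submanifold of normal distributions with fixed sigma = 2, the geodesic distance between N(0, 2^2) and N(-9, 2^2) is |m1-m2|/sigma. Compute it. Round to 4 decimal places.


On the fixed-variance normal subfamily, geodesic distance = |m1-m2|/sigma.
|0 - -9| = 9.
sigma = 2.
d = 9/2 = 4.5000

4.5000


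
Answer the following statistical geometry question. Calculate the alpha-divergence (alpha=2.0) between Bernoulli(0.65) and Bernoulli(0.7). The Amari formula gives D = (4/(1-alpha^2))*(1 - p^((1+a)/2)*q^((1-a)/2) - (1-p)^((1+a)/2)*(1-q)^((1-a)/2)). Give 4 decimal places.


Amari alpha-divergence:
D = (4/(1-alpha^2))*(1 - p^((1+a)/2)*q^((1-a)/2) - (1-p)^((1+a)/2)*(1-q)^((1-a)/2)).
alpha = 2.0, p = 0.65, q = 0.7.
e1 = (1+alpha)/2 = 1.5, e2 = (1-alpha)/2 = -0.5.
t1 = p^e1 * q^e2 = 0.65^1.5 * 0.7^-0.5 = 0.626356.
t2 = (1-p)^e1 * (1-q)^e2 = 0.35^1.5 * 0.3^-0.5 = 0.378043.
4/(1-alpha^2) = -1.333333.
D = -1.333333*(1 - 0.626356 - 0.378043) = 0.0059

0.0059


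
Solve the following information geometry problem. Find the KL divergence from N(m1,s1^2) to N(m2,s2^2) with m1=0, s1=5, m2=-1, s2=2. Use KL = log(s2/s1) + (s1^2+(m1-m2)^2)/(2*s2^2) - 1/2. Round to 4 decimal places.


KL divergence between normal distributions:
KL = log(s2/s1) + (s1^2 + (m1-m2)^2)/(2*s2^2) - 1/2.
log(2/5) = -0.916291.
(5^2 + (0--1)^2)/(2*2^2) = (25 + 1)/8 = 3.25.
KL = -0.916291 + 3.25 - 0.5 = 1.8337

1.8337
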